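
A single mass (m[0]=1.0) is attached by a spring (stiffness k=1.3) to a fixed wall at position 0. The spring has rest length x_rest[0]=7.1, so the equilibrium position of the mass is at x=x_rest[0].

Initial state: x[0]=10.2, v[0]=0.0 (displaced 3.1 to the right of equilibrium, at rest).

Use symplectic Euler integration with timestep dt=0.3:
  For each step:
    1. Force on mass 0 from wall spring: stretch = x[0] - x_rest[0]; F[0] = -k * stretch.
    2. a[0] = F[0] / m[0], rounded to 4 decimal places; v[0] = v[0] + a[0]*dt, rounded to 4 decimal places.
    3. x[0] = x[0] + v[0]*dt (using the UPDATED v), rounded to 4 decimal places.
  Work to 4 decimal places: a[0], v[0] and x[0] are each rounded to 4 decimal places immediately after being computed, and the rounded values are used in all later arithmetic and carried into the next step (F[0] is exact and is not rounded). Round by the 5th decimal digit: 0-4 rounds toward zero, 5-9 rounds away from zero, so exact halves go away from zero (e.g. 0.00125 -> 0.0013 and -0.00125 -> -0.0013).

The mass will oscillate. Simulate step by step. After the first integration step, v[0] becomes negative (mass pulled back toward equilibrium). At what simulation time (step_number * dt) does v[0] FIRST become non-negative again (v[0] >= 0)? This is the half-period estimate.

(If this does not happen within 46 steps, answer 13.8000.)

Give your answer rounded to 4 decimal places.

Step 0: x=[10.2000] v=[0.0000]
Step 1: x=[9.8373] v=[-1.2090]
Step 2: x=[9.1543] v=[-2.2766]
Step 3: x=[8.2310] v=[-3.0778]
Step 4: x=[7.1753] v=[-3.5189]
Step 5: x=[6.1108] v=[-3.5483]
Step 6: x=[5.1621] v=[-3.1625]
Step 7: x=[4.4401] v=[-2.4067]
Step 8: x=[4.0293] v=[-1.3693]
Step 9: x=[3.9778] v=[-0.1717]
Step 10: x=[4.2916] v=[1.0460]
First v>=0 after going negative at step 10, time=3.0000

Answer: 3.0000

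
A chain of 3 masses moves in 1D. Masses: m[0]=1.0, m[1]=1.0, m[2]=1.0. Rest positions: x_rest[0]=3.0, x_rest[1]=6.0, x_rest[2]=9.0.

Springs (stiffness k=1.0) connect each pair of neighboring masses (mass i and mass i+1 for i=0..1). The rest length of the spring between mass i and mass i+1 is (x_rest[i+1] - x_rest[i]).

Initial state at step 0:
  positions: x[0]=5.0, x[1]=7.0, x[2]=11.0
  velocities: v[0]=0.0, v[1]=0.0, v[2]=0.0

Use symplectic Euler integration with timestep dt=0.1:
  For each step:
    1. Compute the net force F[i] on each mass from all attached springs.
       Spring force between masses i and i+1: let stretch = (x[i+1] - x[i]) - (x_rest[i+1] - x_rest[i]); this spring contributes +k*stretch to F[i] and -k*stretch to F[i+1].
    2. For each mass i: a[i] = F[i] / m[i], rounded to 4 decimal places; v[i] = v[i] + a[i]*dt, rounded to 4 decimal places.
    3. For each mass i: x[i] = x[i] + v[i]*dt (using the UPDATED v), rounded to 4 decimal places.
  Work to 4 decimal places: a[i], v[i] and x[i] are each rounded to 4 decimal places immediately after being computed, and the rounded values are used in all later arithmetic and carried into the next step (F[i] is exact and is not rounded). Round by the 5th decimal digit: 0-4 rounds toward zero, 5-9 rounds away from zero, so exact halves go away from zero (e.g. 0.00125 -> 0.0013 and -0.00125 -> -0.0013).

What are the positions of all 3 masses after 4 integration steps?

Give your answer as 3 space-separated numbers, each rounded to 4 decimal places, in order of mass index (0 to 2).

Answer: 4.9044 7.1911 10.9044

Derivation:
Step 0: x=[5.0000 7.0000 11.0000] v=[0.0000 0.0000 0.0000]
Step 1: x=[4.9900 7.0200 10.9900] v=[-0.1000 0.2000 -0.1000]
Step 2: x=[4.9703 7.0594 10.9703] v=[-0.1970 0.3940 -0.1970]
Step 3: x=[4.9415 7.1170 10.9415] v=[-0.2881 0.5762 -0.2881]
Step 4: x=[4.9044 7.1911 10.9044] v=[-0.3706 0.7411 -0.3706]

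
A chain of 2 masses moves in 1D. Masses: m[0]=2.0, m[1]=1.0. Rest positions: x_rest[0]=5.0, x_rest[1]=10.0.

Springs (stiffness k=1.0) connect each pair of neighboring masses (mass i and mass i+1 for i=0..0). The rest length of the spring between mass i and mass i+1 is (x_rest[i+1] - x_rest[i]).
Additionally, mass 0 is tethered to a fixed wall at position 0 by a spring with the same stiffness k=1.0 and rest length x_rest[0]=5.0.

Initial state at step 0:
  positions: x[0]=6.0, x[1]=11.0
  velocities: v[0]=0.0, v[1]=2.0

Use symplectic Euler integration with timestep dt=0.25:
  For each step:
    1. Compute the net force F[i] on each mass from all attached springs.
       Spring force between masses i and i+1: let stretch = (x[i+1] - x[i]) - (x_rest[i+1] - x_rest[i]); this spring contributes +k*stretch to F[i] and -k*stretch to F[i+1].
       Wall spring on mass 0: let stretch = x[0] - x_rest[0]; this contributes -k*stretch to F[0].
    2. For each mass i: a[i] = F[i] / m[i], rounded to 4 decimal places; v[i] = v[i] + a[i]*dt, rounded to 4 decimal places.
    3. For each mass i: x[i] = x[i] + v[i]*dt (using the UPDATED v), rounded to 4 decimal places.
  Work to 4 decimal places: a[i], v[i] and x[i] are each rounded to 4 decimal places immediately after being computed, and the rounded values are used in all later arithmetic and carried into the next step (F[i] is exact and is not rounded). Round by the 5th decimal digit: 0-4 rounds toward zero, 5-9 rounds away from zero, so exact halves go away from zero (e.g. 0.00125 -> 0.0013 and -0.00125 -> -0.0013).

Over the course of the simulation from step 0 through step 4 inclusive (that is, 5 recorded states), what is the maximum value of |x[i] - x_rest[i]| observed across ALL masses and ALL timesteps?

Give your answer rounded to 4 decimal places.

Answer: 2.6772

Derivation:
Step 0: x=[6.0000 11.0000] v=[0.0000 2.0000]
Step 1: x=[5.9688 11.5000] v=[-0.1250 2.0000]
Step 2: x=[5.9239 11.9668] v=[-0.1797 1.8672]
Step 3: x=[5.8827 12.3684] v=[-0.1648 1.6065]
Step 4: x=[5.8604 12.6772] v=[-0.0894 1.2351]
Max displacement = 2.6772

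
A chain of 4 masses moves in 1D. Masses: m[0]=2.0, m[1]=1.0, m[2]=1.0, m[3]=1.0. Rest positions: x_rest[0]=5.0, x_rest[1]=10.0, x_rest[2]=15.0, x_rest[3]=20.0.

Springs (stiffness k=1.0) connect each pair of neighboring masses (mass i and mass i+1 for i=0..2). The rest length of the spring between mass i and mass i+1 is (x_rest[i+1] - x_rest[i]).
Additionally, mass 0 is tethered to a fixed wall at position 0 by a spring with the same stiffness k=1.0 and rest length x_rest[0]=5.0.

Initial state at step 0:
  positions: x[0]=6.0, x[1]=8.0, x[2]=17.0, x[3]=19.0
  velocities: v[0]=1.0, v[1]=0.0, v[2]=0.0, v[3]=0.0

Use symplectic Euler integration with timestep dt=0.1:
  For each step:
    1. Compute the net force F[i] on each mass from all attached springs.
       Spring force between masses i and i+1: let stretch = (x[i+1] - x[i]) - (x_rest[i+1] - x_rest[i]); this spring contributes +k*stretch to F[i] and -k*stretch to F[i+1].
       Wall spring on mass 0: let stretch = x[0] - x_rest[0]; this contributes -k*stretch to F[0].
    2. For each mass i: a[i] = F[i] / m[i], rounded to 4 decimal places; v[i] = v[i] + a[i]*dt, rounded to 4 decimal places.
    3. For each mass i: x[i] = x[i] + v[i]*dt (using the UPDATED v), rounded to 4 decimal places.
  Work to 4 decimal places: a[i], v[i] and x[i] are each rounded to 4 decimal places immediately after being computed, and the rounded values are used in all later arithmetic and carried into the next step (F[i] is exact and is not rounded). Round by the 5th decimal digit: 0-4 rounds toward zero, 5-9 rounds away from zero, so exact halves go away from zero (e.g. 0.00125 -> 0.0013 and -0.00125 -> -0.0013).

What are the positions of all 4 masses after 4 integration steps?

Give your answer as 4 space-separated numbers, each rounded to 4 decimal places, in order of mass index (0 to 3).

Step 0: x=[6.0000 8.0000 17.0000 19.0000] v=[1.0000 0.0000 0.0000 0.0000]
Step 1: x=[6.0800 8.0700 16.9300 19.0300] v=[0.8000 0.7000 -0.7000 0.3000]
Step 2: x=[6.1396 8.2087 16.7924 19.0890] v=[0.5955 1.3870 -1.3760 0.5900]
Step 3: x=[6.1788 8.4126 16.5919 19.1750] v=[0.3920 2.0385 -2.0047 0.8603]
Step 4: x=[6.1983 8.6759 16.3355 19.2852] v=[0.1948 2.6331 -2.5643 1.1020]

Answer: 6.1983 8.6759 16.3355 19.2852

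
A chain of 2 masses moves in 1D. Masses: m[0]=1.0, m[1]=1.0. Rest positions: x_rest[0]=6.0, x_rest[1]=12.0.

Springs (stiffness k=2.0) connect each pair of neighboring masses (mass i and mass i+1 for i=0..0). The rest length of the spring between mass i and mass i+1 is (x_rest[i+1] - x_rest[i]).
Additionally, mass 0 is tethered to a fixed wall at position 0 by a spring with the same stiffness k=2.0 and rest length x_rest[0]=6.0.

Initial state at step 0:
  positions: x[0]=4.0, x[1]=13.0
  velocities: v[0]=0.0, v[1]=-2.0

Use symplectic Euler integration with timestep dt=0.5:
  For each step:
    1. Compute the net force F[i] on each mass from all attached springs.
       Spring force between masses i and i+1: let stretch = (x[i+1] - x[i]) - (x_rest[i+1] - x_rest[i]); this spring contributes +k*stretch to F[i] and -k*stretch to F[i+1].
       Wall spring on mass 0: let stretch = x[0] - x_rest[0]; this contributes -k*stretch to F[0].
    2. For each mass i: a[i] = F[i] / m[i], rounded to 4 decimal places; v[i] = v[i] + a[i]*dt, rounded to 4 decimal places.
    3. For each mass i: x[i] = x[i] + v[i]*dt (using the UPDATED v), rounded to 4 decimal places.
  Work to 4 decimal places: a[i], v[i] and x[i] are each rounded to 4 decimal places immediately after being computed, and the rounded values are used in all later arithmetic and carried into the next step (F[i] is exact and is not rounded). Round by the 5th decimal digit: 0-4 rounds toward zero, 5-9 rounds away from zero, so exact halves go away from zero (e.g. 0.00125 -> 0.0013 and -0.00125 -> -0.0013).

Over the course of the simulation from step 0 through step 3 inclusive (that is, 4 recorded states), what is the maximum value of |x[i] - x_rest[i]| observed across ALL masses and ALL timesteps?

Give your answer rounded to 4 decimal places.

Answer: 3.0000

Derivation:
Step 0: x=[4.0000 13.0000] v=[0.0000 -2.0000]
Step 1: x=[6.5000 10.5000] v=[5.0000 -5.0000]
Step 2: x=[7.7500 9.0000] v=[2.5000 -3.0000]
Step 3: x=[5.7500 9.8750] v=[-4.0000 1.7500]
Max displacement = 3.0000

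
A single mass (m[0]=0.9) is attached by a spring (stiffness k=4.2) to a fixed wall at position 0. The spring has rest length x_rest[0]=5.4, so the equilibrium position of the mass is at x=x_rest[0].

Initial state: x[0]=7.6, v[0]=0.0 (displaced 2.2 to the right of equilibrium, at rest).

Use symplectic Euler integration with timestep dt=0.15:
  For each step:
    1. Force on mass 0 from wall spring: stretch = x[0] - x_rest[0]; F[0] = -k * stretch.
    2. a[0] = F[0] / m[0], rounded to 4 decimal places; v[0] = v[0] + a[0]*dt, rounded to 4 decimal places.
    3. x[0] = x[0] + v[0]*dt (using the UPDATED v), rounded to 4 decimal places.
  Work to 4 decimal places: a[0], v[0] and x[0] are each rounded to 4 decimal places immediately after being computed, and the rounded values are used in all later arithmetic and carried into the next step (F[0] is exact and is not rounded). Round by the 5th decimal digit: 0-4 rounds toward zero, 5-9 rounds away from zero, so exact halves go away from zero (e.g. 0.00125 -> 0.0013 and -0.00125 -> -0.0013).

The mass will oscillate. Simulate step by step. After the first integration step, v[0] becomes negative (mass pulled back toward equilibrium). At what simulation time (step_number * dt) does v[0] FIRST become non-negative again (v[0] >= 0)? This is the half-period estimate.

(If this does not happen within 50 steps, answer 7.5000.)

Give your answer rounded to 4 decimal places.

Answer: 1.5000

Derivation:
Step 0: x=[7.6000] v=[0.0000]
Step 1: x=[7.3690] v=[-1.5400]
Step 2: x=[6.9313] v=[-2.9183]
Step 3: x=[6.3328] v=[-3.9902]
Step 4: x=[5.6363] v=[-4.6432]
Step 5: x=[4.9150] v=[-4.8086]
Step 6: x=[4.2446] v=[-4.4691]
Step 7: x=[3.6956] v=[-3.6603]
Step 8: x=[3.3255] v=[-2.4672]
Step 9: x=[3.1732] v=[-1.0151]
Step 10: x=[3.2548] v=[0.5437]
First v>=0 after going negative at step 10, time=1.5000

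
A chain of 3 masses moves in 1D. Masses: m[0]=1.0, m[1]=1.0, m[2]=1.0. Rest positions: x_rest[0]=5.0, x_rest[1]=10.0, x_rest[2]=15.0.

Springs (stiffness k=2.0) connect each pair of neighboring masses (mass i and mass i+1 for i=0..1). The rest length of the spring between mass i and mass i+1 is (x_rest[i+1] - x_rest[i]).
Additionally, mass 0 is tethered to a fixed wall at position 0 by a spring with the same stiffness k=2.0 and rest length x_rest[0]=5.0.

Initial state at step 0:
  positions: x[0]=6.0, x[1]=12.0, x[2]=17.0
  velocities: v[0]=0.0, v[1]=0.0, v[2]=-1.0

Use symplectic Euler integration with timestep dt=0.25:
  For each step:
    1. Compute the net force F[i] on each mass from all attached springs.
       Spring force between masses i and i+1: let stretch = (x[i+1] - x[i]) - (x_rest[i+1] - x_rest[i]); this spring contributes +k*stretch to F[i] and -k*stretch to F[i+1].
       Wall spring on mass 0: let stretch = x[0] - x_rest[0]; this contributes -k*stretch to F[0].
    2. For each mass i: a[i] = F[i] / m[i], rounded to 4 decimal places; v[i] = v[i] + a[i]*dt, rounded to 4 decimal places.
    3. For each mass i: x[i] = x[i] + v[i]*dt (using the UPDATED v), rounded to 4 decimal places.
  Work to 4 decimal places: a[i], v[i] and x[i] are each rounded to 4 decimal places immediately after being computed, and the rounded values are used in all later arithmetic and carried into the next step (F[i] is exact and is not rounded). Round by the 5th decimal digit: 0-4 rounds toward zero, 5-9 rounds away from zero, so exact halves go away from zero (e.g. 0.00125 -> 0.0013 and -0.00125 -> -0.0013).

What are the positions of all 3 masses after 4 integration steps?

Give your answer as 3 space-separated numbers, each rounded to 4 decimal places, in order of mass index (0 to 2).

Answer: 5.7959 10.8948 16.0725

Derivation:
Step 0: x=[6.0000 12.0000 17.0000] v=[0.0000 0.0000 -1.0000]
Step 1: x=[6.0000 11.8750 16.7500] v=[0.0000 -0.5000 -1.0000]
Step 2: x=[5.9844 11.6250 16.5156] v=[-0.0625 -1.0000 -0.9375]
Step 3: x=[5.9258 11.2813 16.2949] v=[-0.2344 -1.3750 -0.8828]
Step 4: x=[5.7959 10.8948 16.0725] v=[-0.5196 -1.5460 -0.8896]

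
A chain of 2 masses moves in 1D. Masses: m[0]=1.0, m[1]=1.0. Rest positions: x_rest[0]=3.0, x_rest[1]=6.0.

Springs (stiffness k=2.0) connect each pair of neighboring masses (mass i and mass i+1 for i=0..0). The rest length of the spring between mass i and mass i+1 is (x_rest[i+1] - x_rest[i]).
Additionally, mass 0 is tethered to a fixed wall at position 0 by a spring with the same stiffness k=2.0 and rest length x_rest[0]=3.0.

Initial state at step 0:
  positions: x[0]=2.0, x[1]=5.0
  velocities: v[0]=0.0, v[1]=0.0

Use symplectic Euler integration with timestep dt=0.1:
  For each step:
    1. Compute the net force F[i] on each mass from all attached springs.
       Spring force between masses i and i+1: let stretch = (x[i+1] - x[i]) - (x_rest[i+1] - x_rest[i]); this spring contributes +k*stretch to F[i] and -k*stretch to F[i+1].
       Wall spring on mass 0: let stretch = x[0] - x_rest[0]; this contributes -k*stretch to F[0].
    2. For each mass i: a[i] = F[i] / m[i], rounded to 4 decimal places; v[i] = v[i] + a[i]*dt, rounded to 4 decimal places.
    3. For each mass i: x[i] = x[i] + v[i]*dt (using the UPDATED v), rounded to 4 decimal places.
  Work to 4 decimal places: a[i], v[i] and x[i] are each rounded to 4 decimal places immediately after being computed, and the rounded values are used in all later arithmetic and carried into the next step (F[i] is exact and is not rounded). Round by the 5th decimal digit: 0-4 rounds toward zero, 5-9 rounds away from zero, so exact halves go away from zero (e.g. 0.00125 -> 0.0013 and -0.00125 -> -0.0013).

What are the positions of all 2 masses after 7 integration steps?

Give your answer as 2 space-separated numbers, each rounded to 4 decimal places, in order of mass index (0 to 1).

Answer: 2.4672 5.0456

Derivation:
Step 0: x=[2.0000 5.0000] v=[0.0000 0.0000]
Step 1: x=[2.0200 5.0000] v=[0.2000 0.0000]
Step 2: x=[2.0592 5.0004] v=[0.3920 0.0040]
Step 3: x=[2.1160 5.0020] v=[0.5684 0.0158]
Step 4: x=[2.1882 5.0059] v=[0.7224 0.0386]
Step 5: x=[2.2730 5.0134] v=[0.8483 0.0751]
Step 6: x=[2.3672 5.0261] v=[0.9418 0.1270]
Step 7: x=[2.4672 5.0456] v=[1.0001 0.1952]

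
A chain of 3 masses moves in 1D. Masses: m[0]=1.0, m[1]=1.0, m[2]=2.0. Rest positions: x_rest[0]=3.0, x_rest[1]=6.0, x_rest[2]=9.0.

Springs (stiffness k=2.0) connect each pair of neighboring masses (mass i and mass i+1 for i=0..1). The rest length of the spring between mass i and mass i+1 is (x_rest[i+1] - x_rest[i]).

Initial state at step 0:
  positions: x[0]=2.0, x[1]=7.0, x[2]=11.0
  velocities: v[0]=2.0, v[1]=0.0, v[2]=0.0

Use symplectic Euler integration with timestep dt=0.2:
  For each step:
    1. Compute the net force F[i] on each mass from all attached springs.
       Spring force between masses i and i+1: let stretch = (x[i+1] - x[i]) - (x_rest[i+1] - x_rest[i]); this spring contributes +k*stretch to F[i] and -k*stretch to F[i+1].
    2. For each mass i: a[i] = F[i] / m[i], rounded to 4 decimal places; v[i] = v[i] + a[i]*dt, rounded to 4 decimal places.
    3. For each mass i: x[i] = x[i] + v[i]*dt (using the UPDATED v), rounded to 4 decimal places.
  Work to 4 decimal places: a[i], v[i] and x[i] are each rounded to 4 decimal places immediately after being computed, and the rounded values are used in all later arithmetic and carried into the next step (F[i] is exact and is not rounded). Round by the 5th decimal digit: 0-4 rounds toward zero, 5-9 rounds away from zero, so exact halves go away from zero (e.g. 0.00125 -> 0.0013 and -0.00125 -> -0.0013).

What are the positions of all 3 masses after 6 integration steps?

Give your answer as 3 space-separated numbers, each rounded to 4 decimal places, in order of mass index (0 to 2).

Step 0: x=[2.0000 7.0000 11.0000] v=[2.0000 0.0000 0.0000]
Step 1: x=[2.5600 6.9200 10.9600] v=[2.8000 -0.4000 -0.2000]
Step 2: x=[3.2288 6.8144 10.8784] v=[3.3440 -0.5280 -0.4080]
Step 3: x=[3.9444 6.7471 10.7542] v=[3.5782 -0.3366 -0.6208]
Step 4: x=[4.6443 6.7761 10.5898] v=[3.4993 0.1452 -0.8222]
Step 5: x=[5.2747 6.9397 10.3928] v=[3.1520 0.8180 -0.9849]
Step 6: x=[5.7983 7.2463 10.1777] v=[2.6180 1.5332 -1.0755]

Answer: 5.7983 7.2463 10.1777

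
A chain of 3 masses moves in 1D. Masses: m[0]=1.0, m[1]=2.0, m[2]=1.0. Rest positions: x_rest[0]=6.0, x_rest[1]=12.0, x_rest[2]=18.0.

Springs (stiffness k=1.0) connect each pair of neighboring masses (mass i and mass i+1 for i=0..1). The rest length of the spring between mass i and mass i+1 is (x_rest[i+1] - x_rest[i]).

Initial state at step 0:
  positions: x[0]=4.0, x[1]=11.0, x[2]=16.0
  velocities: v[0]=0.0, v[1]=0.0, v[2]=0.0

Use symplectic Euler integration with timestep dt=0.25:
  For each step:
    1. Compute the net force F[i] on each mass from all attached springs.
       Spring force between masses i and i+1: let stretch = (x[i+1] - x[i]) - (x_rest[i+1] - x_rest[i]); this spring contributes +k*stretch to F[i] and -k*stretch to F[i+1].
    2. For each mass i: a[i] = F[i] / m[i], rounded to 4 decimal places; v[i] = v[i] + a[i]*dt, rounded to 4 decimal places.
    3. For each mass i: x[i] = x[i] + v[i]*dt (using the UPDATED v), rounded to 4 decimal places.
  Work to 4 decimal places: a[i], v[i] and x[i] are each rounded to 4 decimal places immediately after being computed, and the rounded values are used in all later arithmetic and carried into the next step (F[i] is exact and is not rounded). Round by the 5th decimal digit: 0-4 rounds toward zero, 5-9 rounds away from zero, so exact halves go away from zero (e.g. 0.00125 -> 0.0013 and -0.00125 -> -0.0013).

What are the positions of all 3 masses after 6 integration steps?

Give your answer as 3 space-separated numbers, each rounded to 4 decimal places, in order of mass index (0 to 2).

Step 0: x=[4.0000 11.0000 16.0000] v=[0.0000 0.0000 0.0000]
Step 1: x=[4.0625 10.9375 16.0625] v=[0.2500 -0.2500 0.2500]
Step 2: x=[4.1797 10.8203 16.1797] v=[0.4688 -0.4688 0.4688]
Step 3: x=[4.3370 10.6631 16.3370] v=[0.6290 -0.6290 0.6290]
Step 4: x=[4.5146 10.4855 16.5146] v=[0.7105 -0.7105 0.7105]
Step 5: x=[4.6904 10.3097 16.6904] v=[0.7032 -0.7032 0.7032]
Step 6: x=[4.8424 10.1577 16.8424] v=[0.6080 -0.6080 0.6080]

Answer: 4.8424 10.1577 16.8424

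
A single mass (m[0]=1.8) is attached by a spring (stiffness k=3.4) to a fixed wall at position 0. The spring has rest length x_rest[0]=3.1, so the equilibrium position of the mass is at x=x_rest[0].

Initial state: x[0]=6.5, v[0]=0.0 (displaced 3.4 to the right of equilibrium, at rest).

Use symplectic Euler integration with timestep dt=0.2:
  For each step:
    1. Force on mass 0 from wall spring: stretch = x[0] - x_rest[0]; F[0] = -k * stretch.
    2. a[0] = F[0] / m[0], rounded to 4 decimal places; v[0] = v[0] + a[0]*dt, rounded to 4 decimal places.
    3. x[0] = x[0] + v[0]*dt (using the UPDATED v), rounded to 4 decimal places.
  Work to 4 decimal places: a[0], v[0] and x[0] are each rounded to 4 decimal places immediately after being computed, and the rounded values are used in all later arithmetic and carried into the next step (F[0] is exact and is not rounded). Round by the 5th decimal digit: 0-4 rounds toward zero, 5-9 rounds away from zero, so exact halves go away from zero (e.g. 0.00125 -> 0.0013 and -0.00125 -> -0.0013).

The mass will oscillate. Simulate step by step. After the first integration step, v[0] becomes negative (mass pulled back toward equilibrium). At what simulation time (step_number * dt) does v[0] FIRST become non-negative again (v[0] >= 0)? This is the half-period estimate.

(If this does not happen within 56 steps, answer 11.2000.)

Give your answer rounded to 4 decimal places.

Step 0: x=[6.5000] v=[0.0000]
Step 1: x=[6.2431] v=[-1.2844]
Step 2: x=[5.7487] v=[-2.4718]
Step 3: x=[5.0542] v=[-3.4724]
Step 4: x=[4.2121] v=[-4.2107]
Step 5: x=[3.2859] v=[-4.6308]
Step 6: x=[2.3457] v=[-4.7010]
Step 7: x=[1.4625] v=[-4.4160]
Step 8: x=[0.7030] v=[-3.7974]
Step 9: x=[0.1246] v=[-2.8919]
Step 10: x=[-0.2290] v=[-1.7679]
Step 11: x=[-0.3311] v=[-0.5103]
Step 12: x=[-0.1739] v=[0.7859]
First v>=0 after going negative at step 12, time=2.4000

Answer: 2.4000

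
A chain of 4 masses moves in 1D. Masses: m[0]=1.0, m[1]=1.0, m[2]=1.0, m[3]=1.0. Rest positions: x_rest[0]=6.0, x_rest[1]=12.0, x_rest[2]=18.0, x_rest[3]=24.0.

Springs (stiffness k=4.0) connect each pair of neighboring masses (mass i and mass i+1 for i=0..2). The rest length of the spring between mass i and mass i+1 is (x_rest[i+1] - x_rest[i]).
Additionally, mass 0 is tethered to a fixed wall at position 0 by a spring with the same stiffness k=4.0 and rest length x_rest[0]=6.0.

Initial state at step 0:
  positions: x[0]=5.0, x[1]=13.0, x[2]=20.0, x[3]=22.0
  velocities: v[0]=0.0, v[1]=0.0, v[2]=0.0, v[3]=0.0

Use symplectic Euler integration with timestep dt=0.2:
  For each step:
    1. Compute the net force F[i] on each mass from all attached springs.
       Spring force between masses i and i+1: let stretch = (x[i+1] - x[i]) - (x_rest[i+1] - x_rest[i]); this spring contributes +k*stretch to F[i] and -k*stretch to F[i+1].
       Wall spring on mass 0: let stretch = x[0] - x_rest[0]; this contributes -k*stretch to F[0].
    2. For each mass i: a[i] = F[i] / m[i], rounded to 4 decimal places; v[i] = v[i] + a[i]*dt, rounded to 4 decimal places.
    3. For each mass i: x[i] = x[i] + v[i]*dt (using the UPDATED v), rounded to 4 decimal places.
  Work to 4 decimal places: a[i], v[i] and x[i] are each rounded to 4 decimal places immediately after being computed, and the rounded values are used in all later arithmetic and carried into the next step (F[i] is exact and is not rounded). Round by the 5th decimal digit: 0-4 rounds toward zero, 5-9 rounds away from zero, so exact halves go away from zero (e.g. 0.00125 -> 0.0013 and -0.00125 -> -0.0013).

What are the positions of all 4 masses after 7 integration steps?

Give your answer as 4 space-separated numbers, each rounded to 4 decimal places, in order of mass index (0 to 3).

Answer: 5.6243 10.9790 18.2273 24.6295

Derivation:
Step 0: x=[5.0000 13.0000 20.0000 22.0000] v=[0.0000 0.0000 0.0000 0.0000]
Step 1: x=[5.4800 12.8400 19.2000 22.6400] v=[2.4000 -0.8000 -4.0000 3.2000]
Step 2: x=[6.2608 12.5200 17.9328 23.6896] v=[3.9040 -1.6000 -6.3360 5.2480]
Step 3: x=[7.0413 12.0646 16.7206 24.7781] v=[3.9027 -2.2771 -6.0608 5.4426]
Step 4: x=[7.4990 11.5504 16.0527 25.5374] v=[2.2883 -2.5709 -3.3396 3.7966]
Step 5: x=[7.4050 11.1084 16.1820 25.7392] v=[-0.4698 -2.2102 0.6463 1.0088]
Step 6: x=[6.7188 10.8856 17.0286 25.3718] v=[-3.4311 -1.1140 4.2332 -1.8370]
Step 7: x=[5.6243 10.9790 18.2273 24.6295] v=[-5.4727 0.4670 5.9934 -3.7116]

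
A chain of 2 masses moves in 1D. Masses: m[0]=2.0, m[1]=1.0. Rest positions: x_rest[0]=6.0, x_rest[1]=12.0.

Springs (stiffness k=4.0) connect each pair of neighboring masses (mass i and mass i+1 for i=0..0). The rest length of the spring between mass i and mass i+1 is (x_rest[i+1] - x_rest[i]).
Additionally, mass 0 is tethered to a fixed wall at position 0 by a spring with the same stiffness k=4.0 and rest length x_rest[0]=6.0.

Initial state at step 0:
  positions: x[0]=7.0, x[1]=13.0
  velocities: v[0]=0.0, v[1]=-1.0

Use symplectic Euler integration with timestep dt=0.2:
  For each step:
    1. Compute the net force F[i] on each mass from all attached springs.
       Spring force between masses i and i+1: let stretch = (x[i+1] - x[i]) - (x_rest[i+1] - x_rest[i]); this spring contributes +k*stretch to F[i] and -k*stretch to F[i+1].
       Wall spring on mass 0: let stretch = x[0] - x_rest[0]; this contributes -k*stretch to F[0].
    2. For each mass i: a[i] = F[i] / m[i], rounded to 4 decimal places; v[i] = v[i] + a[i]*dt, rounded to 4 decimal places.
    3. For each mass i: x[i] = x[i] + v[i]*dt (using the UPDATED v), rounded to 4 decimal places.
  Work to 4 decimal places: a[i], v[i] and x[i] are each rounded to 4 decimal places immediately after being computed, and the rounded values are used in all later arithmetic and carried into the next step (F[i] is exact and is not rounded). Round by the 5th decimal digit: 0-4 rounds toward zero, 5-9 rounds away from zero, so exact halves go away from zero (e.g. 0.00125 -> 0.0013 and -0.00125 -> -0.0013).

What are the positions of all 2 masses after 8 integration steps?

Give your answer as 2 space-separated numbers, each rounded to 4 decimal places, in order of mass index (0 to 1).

Step 0: x=[7.0000 13.0000] v=[0.0000 -1.0000]
Step 1: x=[6.9200 12.8000] v=[-0.4000 -1.0000]
Step 2: x=[6.7568 12.6192] v=[-0.8160 -0.9040]
Step 3: x=[6.5220 12.4604] v=[-1.1738 -0.7939]
Step 4: x=[6.2406 12.3115] v=[-1.4072 -0.7446]
Step 5: x=[5.9456 12.1512] v=[-1.4751 -0.8013]
Step 6: x=[5.6714 11.9580] v=[-1.3711 -0.9658]
Step 7: x=[5.4464 11.7190] v=[-1.1250 -1.1951]
Step 8: x=[5.2875 11.4364] v=[-0.7945 -1.4132]

Answer: 5.2875 11.4364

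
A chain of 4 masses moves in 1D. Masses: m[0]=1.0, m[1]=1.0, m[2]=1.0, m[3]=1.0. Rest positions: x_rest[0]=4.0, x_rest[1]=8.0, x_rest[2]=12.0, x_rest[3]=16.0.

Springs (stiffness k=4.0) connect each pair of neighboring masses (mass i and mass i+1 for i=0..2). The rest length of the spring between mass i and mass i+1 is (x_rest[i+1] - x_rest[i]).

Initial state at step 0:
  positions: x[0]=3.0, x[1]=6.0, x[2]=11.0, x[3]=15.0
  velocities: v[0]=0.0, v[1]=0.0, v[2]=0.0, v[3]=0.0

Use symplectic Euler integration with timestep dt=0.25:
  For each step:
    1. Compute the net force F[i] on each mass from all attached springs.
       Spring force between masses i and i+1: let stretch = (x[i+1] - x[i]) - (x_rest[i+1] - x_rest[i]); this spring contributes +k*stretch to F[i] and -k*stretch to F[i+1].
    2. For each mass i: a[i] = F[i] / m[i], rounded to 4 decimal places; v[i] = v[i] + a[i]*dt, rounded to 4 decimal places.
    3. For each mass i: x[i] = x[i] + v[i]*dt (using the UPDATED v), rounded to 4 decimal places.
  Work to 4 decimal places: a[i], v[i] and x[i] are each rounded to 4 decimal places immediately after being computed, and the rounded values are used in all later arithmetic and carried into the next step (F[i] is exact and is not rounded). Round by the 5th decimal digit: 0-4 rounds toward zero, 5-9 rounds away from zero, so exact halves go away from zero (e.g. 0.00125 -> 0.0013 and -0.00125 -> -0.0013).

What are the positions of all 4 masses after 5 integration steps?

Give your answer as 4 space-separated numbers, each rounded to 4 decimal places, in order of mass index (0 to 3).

Step 0: x=[3.0000 6.0000 11.0000 15.0000] v=[0.0000 0.0000 0.0000 0.0000]
Step 1: x=[2.7500 6.5000 10.7500 15.0000] v=[-1.0000 2.0000 -1.0000 0.0000]
Step 2: x=[2.4375 7.1250 10.5000 14.9375] v=[-1.2500 2.5000 -1.0000 -0.2500]
Step 3: x=[2.2969 7.4219 10.5156 14.7656] v=[-0.5625 1.1875 0.0625 -0.6875]
Step 4: x=[2.4375 7.2110 10.8203 14.5312] v=[0.5625 -0.8438 1.2188 -0.9375]
Step 5: x=[2.7715 6.7090 11.1504 14.3691] v=[1.3360 -2.0080 1.3204 -0.6484]

Answer: 2.7715 6.7090 11.1504 14.3691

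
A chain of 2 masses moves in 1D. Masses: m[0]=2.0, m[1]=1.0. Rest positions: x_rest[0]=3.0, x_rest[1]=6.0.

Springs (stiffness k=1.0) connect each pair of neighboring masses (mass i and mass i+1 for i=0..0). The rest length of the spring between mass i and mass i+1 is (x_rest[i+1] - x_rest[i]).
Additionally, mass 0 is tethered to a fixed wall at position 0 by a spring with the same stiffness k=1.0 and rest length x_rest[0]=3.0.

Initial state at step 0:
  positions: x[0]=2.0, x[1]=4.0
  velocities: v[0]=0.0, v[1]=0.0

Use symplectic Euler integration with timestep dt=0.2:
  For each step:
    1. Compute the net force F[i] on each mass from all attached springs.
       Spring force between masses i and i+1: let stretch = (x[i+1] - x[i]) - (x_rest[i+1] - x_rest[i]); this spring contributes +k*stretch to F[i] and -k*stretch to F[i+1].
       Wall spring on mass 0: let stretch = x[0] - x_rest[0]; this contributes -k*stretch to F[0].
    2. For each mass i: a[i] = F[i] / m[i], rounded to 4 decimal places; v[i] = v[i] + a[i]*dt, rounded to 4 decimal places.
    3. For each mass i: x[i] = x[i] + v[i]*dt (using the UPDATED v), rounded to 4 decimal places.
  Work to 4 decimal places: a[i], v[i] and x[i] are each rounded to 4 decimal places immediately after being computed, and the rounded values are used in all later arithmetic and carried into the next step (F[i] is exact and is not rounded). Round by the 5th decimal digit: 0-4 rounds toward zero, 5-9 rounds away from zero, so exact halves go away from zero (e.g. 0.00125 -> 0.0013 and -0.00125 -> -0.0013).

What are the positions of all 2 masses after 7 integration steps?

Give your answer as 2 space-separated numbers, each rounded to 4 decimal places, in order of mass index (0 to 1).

Answer: 2.0881 4.9377

Derivation:
Step 0: x=[2.0000 4.0000] v=[0.0000 0.0000]
Step 1: x=[2.0000 4.0400] v=[0.0000 0.2000]
Step 2: x=[2.0008 4.1184] v=[0.0040 0.3920]
Step 3: x=[2.0039 4.2321] v=[0.0157 0.5685]
Step 4: x=[2.0115 4.3767] v=[0.0381 0.7229]
Step 5: x=[2.0262 4.5467] v=[0.0735 0.8499]
Step 6: x=[2.0508 4.7359] v=[0.1229 0.9458]
Step 7: x=[2.0881 4.9377] v=[0.1863 1.0088]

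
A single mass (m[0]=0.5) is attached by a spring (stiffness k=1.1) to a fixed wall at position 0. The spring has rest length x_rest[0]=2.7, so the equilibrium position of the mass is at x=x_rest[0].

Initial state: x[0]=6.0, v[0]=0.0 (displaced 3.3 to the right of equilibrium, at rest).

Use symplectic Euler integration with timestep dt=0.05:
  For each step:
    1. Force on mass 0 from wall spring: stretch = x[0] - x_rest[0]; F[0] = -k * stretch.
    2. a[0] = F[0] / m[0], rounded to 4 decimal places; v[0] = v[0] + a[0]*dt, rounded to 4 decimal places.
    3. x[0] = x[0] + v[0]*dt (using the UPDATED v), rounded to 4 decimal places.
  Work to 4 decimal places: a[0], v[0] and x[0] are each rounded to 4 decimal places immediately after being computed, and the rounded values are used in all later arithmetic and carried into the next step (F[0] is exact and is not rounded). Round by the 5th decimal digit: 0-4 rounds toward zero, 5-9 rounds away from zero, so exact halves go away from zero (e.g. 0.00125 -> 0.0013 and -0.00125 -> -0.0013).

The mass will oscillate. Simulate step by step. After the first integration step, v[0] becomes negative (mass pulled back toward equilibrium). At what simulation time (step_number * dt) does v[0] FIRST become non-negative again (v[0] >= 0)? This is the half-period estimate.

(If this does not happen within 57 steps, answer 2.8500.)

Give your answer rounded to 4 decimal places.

Answer: 2.1500

Derivation:
Step 0: x=[6.0000] v=[0.0000]
Step 1: x=[5.9819] v=[-0.3630]
Step 2: x=[5.9457] v=[-0.7240]
Step 3: x=[5.8917] v=[-1.0810]
Step 4: x=[5.8201] v=[-1.4321]
Step 5: x=[5.7313] v=[-1.7753]
Step 6: x=[5.6259] v=[-2.1087]
Step 7: x=[5.5044] v=[-2.4306]
Step 8: x=[5.3674] v=[-2.7391]
Step 9: x=[5.2158] v=[-3.0325]
Step 10: x=[5.0503] v=[-3.3092]
Step 11: x=[4.8719] v=[-3.5677]
Step 12: x=[4.6816] v=[-3.8066]
Step 13: x=[4.4804] v=[-4.0246]
Step 14: x=[4.2694] v=[-4.2204]
Step 15: x=[4.0498] v=[-4.3930]
Step 16: x=[3.8227] v=[-4.5415]
Step 17: x=[3.5895] v=[-4.6650]
Step 18: x=[3.3514] v=[-4.7628]
Step 19: x=[3.1097] v=[-4.8345]
Step 20: x=[2.8657] v=[-4.8796]
Step 21: x=[2.6208] v=[-4.8978]
Step 22: x=[2.3763] v=[-4.8891]
Step 23: x=[2.1336] v=[-4.8535]
Step 24: x=[1.8940] v=[-4.7912]
Step 25: x=[1.6589] v=[-4.7025]
Step 26: x=[1.4295] v=[-4.5880]
Step 27: x=[1.2071] v=[-4.4482]
Step 28: x=[0.9929] v=[-4.2840]
Step 29: x=[0.7881] v=[-4.0962]
Step 30: x=[0.5938] v=[-3.8859]
Step 31: x=[0.4111] v=[-3.6542]
Step 32: x=[0.2410] v=[-3.4024]
Step 33: x=[0.0844] v=[-3.1319]
Step 34: x=[-0.0578] v=[-2.8442]
Step 35: x=[-0.1848] v=[-2.5408]
Step 36: x=[-0.2960] v=[-2.2235]
Step 37: x=[-0.3907] v=[-1.8939]
Step 38: x=[-0.4684] v=[-1.5539]
Step 39: x=[-0.5287] v=[-1.2054]
Step 40: x=[-0.5712] v=[-0.8502]
Step 41: x=[-0.5957] v=[-0.4904]
Step 42: x=[-0.6021] v=[-0.1279]
Step 43: x=[-0.5903] v=[0.2353]
First v>=0 after going negative at step 43, time=2.1500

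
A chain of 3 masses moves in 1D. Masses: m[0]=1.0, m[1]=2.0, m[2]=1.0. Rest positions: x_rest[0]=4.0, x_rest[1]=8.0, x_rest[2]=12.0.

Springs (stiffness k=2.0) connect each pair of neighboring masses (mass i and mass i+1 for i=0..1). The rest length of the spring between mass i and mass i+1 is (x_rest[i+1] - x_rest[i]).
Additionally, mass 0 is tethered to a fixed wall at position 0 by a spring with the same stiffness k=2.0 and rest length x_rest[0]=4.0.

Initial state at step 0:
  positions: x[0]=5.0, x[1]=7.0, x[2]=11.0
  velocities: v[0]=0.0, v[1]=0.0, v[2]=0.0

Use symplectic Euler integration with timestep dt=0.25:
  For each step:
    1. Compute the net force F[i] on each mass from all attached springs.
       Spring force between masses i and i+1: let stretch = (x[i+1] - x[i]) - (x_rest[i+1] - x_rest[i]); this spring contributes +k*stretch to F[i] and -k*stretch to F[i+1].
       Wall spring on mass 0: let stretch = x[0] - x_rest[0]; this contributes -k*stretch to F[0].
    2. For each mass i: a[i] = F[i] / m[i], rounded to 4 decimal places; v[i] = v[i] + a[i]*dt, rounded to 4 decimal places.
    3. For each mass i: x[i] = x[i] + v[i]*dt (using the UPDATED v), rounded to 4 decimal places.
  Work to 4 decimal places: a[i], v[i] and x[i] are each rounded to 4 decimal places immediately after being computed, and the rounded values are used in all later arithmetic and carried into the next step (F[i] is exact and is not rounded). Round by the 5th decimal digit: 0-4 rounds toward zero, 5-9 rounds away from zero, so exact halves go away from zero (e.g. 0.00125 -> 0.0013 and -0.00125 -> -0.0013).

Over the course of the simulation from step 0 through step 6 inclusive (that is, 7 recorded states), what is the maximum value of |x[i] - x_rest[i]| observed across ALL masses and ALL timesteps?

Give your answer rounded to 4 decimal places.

Answer: 1.6153

Derivation:
Step 0: x=[5.0000 7.0000 11.0000] v=[0.0000 0.0000 0.0000]
Step 1: x=[4.6250 7.1250 11.0000] v=[-1.5000 0.5000 0.0000]
Step 2: x=[3.9844 7.3360 11.0156] v=[-2.5625 0.8438 0.0625]
Step 3: x=[3.2647 7.5675 11.0713] v=[-2.8789 0.9258 0.2227]
Step 4: x=[2.6747 7.7490 11.1890] v=[-2.3599 0.7261 0.4708]
Step 5: x=[2.3847 7.8284 11.3767] v=[-1.1601 0.3175 0.7508]
Step 6: x=[2.4771 7.7893 11.6209] v=[0.3694 -0.1564 0.9767]
Max displacement = 1.6153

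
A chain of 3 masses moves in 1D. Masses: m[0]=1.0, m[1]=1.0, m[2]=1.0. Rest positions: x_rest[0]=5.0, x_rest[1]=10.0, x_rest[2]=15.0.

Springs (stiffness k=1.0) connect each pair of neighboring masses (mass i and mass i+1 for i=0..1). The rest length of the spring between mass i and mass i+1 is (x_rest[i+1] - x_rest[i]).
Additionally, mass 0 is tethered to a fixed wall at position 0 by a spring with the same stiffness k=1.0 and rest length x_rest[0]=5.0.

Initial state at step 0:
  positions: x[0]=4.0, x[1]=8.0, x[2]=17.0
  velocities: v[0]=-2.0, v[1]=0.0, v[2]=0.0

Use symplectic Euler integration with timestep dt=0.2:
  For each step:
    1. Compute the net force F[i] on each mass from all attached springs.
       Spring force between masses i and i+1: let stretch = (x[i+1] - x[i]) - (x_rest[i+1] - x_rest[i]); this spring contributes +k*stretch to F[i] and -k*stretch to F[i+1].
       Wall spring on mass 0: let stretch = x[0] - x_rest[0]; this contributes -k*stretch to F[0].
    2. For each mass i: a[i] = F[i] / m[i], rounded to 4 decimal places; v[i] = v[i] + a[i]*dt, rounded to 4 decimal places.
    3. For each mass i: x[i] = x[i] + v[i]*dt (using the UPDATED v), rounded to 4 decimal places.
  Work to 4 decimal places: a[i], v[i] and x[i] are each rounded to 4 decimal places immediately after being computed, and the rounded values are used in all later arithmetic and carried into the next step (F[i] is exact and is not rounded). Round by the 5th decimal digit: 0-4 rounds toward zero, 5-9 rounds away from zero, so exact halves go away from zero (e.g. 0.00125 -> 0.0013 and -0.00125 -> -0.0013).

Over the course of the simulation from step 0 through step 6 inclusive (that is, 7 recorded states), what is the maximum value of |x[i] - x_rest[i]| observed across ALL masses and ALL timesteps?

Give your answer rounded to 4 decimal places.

Step 0: x=[4.0000 8.0000 17.0000] v=[-2.0000 0.0000 0.0000]
Step 1: x=[3.6000 8.2000 16.8400] v=[-2.0000 1.0000 -0.8000]
Step 2: x=[3.2400 8.5616 16.5344] v=[-1.8000 1.8080 -1.5280]
Step 3: x=[2.9633 9.0292 16.1099] v=[-1.3837 2.3382 -2.1226]
Step 4: x=[2.8107 9.5374 15.6022] v=[-0.7632 2.5412 -2.5387]
Step 5: x=[2.8147 10.0192 15.0519] v=[0.0200 2.4088 -2.7517]
Step 6: x=[2.9943 10.4141 14.5003] v=[0.8980 1.9744 -2.7582]
Max displacement = 2.1893

Answer: 2.1893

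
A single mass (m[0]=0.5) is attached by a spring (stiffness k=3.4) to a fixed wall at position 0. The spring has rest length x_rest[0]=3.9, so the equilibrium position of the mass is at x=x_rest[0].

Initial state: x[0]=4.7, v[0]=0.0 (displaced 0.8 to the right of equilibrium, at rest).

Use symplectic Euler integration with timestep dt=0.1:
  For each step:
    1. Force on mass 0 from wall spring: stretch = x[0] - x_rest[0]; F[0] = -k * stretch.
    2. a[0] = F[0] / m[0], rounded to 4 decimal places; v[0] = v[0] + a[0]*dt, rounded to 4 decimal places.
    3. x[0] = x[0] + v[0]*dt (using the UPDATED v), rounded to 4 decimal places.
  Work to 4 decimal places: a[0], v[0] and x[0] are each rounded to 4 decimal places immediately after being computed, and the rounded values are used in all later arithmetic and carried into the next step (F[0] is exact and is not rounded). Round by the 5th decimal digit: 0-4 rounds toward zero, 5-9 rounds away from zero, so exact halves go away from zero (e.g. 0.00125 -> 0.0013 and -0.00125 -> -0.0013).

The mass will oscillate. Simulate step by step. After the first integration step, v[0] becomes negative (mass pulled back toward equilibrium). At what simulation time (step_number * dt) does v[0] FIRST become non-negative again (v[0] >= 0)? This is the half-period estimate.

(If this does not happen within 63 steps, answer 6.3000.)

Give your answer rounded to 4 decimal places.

Answer: 1.3000

Derivation:
Step 0: x=[4.7000] v=[0.0000]
Step 1: x=[4.6456] v=[-0.5440]
Step 2: x=[4.5405] v=[-1.0510]
Step 3: x=[4.3919] v=[-1.4865]
Step 4: x=[4.2098] v=[-1.8210]
Step 5: x=[4.0066] v=[-2.0317]
Step 6: x=[3.7962] v=[-2.1042]
Step 7: x=[3.5928] v=[-2.0336]
Step 8: x=[3.4103] v=[-1.8247]
Step 9: x=[3.2611] v=[-1.4917]
Step 10: x=[3.1554] v=[-1.0573]
Step 11: x=[3.1003] v=[-0.5510]
Step 12: x=[3.0996] v=[-0.0072]
Step 13: x=[3.1533] v=[0.5371]
First v>=0 after going negative at step 13, time=1.3000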